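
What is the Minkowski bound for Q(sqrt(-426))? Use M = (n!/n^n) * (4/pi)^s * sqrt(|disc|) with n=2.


d = -426, d mod 4 = 2, so disc(K) = 4d = -1704; |disc(K)| = 1704
Imaginary quadratic field, so n = 2, s = r2 = 1, r1 = 0
M = (n!/n^n) * (4/pi)^s * sqrt(|disc(K)|) = (2!/2^2) * (4/pi)^1 * sqrt(1704)
= 0.5 * 1.273240 * 41.279535
= 26.2794

26.2794


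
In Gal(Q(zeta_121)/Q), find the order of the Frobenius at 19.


The Frobenius at p in Gal(Q(zeta_n)/Q) = (Z/nZ)* is the class of p, so its order is ord_121(19), the smallest k >= 1 with 19^k = 1 mod 121.
n = 121 = 11^2, phi(121) = 110; the order divides phi(n).
Divisors of 110: 1, 2, 5, 10, 11, 22, 55, 110
Repeated squaring mod 121: 19^1 = 19, 19^2 = 119, 19^4 = 4, 19^8 = 16, 19^16 = 14, 19^32 = 75, 19^64 = 59
Test divisors in increasing order:
  k=1: 19^1 = 19 mod 121
  k=2: 19^2 = 119 mod 121
  k=5: 19^5 = 4 * 19 = 76 mod 121
  k=10: 19^10 = 16 * 119 = 89 mod 121
  k=11: 19^11 = 16 * 119 * 19 = 118 mod 121
  k=22: 19^22 = 14 * 4 * 119 = 9 mod 121
  k=55: 19^55 = 75 * 14 * 4 * 119 * 19 = 120 mod 121
  k=110: 19^110 = 59 * 75 * 16 * 4 * 119 = 1 mod 121  <- first divisor giving 1
Order = 110

110


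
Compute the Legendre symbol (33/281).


p = 281 is prime, so compute (33/281) with the reciprocity algorithm (Jacobi-symbol steps: pull out 2s via (2/n), flip via reciprocity, reduce):
  reciprocity: (33/281) -> +(281/33)
  reduce: (17/33)
  reciprocity: (17/33) -> +(33/17)
  reduce: (16/17)
  pull out 2: (2/17) = +1  (since 17 mod 8 = 1)
  pull out 2: (2/17) = +1  (since 17 mod 8 = 1)
  pull out 2: (2/17) = +1  (since 17 mod 8 = 1)
  pull out 2: (2/17) = +1  (since 17 mod 8 = 1)
  (1/17) = 1
Product of signs = 1
(33/281) = 1

1


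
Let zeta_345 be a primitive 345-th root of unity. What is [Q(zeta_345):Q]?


The degree equals Euler's totient phi(345).
345 = 3 * 5 * 23
phi(345) = 176

176


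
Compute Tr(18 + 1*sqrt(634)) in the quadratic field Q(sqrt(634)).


Tr(a + b*sqrt(d)) = (a + b*sqrt(d)) + (a - b*sqrt(d)) = 2a
= 2 * (18)
= 36

36


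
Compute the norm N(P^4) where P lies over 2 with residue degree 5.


N(P^a) = p^(a*f)
= 2^(4*5)
= 2^20
= 1048576

1048576


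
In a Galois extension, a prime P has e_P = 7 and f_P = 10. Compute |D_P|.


|D_P| = e * f
= 7 * 10
= 70

70


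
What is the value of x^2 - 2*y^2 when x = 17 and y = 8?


x^2 - d*y^2
= 17^2 - 2*8^2
= 289 - 128
= 161

161


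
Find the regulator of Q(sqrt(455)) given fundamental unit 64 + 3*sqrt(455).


epsilon = 64 + 3*sqrt(455)
= 127.9922
R = ln(127.9922)
= 4.8520

4.8520


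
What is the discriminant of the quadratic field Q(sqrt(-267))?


For K = Q(sqrt(d)) with d squarefree: disc(K) = d if d = 1 mod 4, and disc(K) = 4d if d = 2 or 3 mod 4.
Here d = -267, and d mod 4 = 1.
d = 1 mod 4 (O_K = Z[(1+sqrt(d))/2]), so disc(K) = d = -267

-267


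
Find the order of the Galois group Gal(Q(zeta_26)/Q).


|Gal(Q(zeta_26)/Q)| = phi(26)
= 12

12


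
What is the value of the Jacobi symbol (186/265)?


Compute (186/265) via quadratic reciprocity:
  pull out 2: (2/265) = +1  (since 265 mod 8 = 1)
  reciprocity: (93/265) -> +(265/93)
  reduce: (79/93)
  reciprocity: (79/93) -> +(93/79)
  reduce: (14/79)
  pull out 2: (2/79) = +1  (since 79 mod 8 = 7)
  reciprocity: (7/79) -> -(79/7)
  reduce: (2/7)
  pull out 2: (2/7) = +1  (since 7 mod 8 = 7)
  (1/7) = 1
Product of signs = -1

-1


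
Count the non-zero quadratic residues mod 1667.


For prime p, the number of non-zero quadratic residues is (p-1)/2.
= (1667-1)/2
= 833

833


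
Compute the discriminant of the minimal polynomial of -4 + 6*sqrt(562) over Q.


The element -4 + 6*sqrt(562) has minimal polynomial:
x^2 + 8*x - 20216
Discriminant = (8)^2 - 4*(-20216)
= 64 + 80864
= 80928

80928


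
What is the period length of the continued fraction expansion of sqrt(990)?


Run the CF algorithm for sqrt(990).
a_0 = floor(sqrt(990)) = 31; set m_0=0, q_0=1.
Recurrence: m' = q*a - m,  q' = (d - m'^2)/q,  a' = floor((a_0 + m')/q').
  step 1: m=31, q=29, a=2
  step 2: m=27, q=9, a=6
  step 3: m=27, q=29, a=2
  step 4: m=31, q=1, a=62
a_4 = 2*a_0 = 62, so the period closes here.
sqrt(990) = [31; 2, 6, 2, 62]
Period length = 4

4


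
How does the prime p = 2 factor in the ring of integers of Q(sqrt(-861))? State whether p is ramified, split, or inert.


K = Q(sqrt(-861)). Since d mod 4 = 3, disc(K) = -3444.
Check p | disc: -3444 mod 2 = 0.
p divides disc, so p ramifies: (p) = P^2 with e=2, f=1, g=1.
Therefore p is ramified.

ramified


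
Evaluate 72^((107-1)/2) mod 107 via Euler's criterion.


p = 107 is prime and the exponent is (p-1)/2 = 53, so by Euler's criterion 72^53 = (72/107) = +1 or -1 mod 107.
Compute by square-and-multiply:
  53 = 32 + 16 + 4 + 1 (binary 110101)
  Repeated squaring mod 107: 72^1 = 72, 72^2 = 48, 72^4 = 57, 72^8 = 39, 72^16 = 23, 72^32 = 101
  72^53 = 72^32 * 72^16 * 72^4 * 72^1 = 101 * 23 * 57 * 72 mod 107
    101 * 23 = 2323 = 76 mod 107
    76 * 57 = 4332 = 52 mod 107
    52 * 72 = 3744 = 106 mod 107
  72^53 = 106 mod 107
Result 106 = p - 1 = -1 mod 107: 72 is a quadratic non-residue mod 107. As a residue in [0, p-1] the value is 106.
72^53 mod 107 = 106

106


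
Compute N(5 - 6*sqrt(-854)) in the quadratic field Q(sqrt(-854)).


N(a + b*sqrt(d)) = a^2 - d*b^2
= (5)^2 - (-854)*(-6)^2
= 25 + 30744
= 30769

30769


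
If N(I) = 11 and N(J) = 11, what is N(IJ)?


N(IJ) = N(I) * N(J)
= 11 * 11
= 121

121


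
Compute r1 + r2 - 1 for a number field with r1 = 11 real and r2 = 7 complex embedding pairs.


By Dirichlet's unit theorem:
rank = r1 + r2 - 1
= 11 + 7 - 1
= 17

17


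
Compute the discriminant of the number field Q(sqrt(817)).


For K = Q(sqrt(d)) with d squarefree: disc(K) = d if d = 1 mod 4, and disc(K) = 4d if d = 2 or 3 mod 4.
Here d = 817, and d mod 4 = 1.
d = 1 mod 4 (O_K = Z[(1+sqrt(d))/2]), so disc(K) = d = 817

817


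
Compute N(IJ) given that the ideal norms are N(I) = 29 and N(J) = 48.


N(IJ) = N(I) * N(J)
= 29 * 48
= 1392

1392


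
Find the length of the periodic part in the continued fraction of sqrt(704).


Run the CF algorithm for sqrt(704).
a_0 = floor(sqrt(704)) = 26; set m_0=0, q_0=1.
Recurrence: m' = q*a - m,  q' = (d - m'^2)/q,  a' = floor((a_0 + m')/q').
  step 1: m=26, q=28, a=1
  step 2: m=2, q=25, a=1
  step 3: m=23, q=7, a=7
  step 4: m=26, q=4, a=13
  step 5: m=26, q=7, a=7
  step 6: m=23, q=25, a=1
  step 7: m=2, q=28, a=1
  step 8: m=26, q=1, a=52
a_8 = 2*a_0 = 52, so the period closes here.
sqrt(704) = [26; 1, 1, 7, 13, 7, 1, 1, 52]
Period length = 8

8


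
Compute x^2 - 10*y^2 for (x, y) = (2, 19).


x^2 - d*y^2
= 2^2 - 10*19^2
= 4 - 3610
= -3606

-3606


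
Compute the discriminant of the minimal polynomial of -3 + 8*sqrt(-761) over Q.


The element -3 + 8*sqrt(-761) has minimal polynomial:
x^2 + 6*x + 48713
Discriminant = (6)^2 - 4*(48713)
= 36 - 194852
= -194816

-194816


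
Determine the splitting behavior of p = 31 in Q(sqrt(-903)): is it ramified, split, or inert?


K = Q(sqrt(-903)). Since d mod 4 = 1, disc(K) = -903.
Check p | disc: -903 mod 31 = 27.
p does not divide disc. Compute Legendre symbol (d/p):
27^((31-1)/2) mod 31 = -1
(d/p) = -1, so p is inert: (p) stays prime with e=1, f=2, g=1.
Therefore p is inert.

inert


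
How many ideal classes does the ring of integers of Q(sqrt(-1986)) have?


K = Q(sqrt(-1986)). d mod 4 = 2, so D = disc(K) = 4d = -7944
h(K) equals the number of primitive reduced positive-definite forms (a, b, c) = a*x^2 + b*x*y + c*y^2 with b^2 - 4ac = D,
where reduced means |b| <= a <= c, with b >= 0 whenever |b| = a or a = c, and primitive means gcd(a, b, c) = 1.
Reduced forces 3a^2 <= |D| = 7944, so 1 <= a <= 51; b must have the parity of D, and c = (b^2 - D)/(4a) must be an integer >= a.
Enumerate a = 1..51, b in [-a, a]:
  a=1: (1, 0, 1986)  [1]
  a=2: (2, 0, 993)  [1]
  a=3: (3, 0, 662)  [1]
  a=4: none
  a=5: (5, -4, 398), (5, 4, 398)  [2]
  a=6: (6, 0, 331)  [1]
  a=7: (7, -6, 285), (7, 6, 285)  [2]
  a=8..9: none
  a=10: (10, -4, 199), (10, 4, 199)  [2]
  a=11: (11, -8, 182), (11, 8, 182)  [2]
  a=12: none
  a=13: (13, -8, 154), (13, 8, 154)  [2]
  a=14: (14, -8, 143), (14, 8, 143)  [2]
  a=15: (15, -6, 133), (15, 6, 133)  [2]
  a=16..18: none
  a=19: (19, -6, 105), (19, 6, 105)  [2]
  a=20: none
  a=21: (21, -6, 95), (21, 6, 95)  [2]
  a=22: (22, -8, 91), (22, 8, 91)  [2]
  a=23..24: none
  a=25: (25, -16, 82), (25, 16, 82)  [2]
  a=26: (26, -8, 77), (26, 8, 77)  [2]
  a=27..29: none
  a=30: (30, -24, 71), (30, 24, 71)  [2]
  a=31..32: none
  a=33: (33, -30, 67), (33, 30, 67)  [2]
  a=34: none
  a=35: (35, -34, 65), (35, -6, 57), (35, 6, 57), (35, 34, 65)  [4]
  a=36: none
  a=37: (37, -14, 55), (37, 14, 55)  [2]
  a=38: (38, -32, 59), (38, 32, 59)  [2]
  a=39: (39, -18, 53), (39, 18, 53)  [2]
  a=40: none
  a=41: (41, -16, 50), (41, 16, 50)  [2]
  a=42: (42, -36, 55), (42, 36, 55)  [2]
  a=43: (43, -22, 49), (43, 22, 49)  [2]
  a=44..51: none
Total reduced forms: 1 + 1 + 1 + 2 + 1 + 2 + 2 + 2 + 2 + 2 + 2 + 2 + 2 + 2 + 2 + 2 + 2 + 2 + 4 + 2 + 2 + 2 + 2 + 2 + 2 = 48
h = 48

48


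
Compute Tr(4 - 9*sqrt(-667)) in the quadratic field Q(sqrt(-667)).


Tr(a + b*sqrt(d)) = (a + b*sqrt(d)) + (a - b*sqrt(d)) = 2a
= 2 * (4)
= 8

8


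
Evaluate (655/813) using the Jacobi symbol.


Compute (655/813) via quadratic reciprocity:
  reciprocity: (655/813) -> +(813/655)
  reduce: (158/655)
  pull out 2: (2/655) = +1  (since 655 mod 8 = 7)
  reciprocity: (79/655) -> -(655/79)
  reduce: (23/79)
  reciprocity: (23/79) -> -(79/23)
  reduce: (10/23)
  pull out 2: (2/23) = +1  (since 23 mod 8 = 7)
  reciprocity: (5/23) -> +(23/5)
  reduce: (3/5)
  reciprocity: (3/5) -> +(5/3)
  reduce: (2/3)
  pull out 2: (2/3) = -1  (since 3 mod 8 = 3)
  (1/3) = 1
Product of signs = -1

-1


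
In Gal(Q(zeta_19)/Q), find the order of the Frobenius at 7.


The Frobenius at p in Gal(Q(zeta_n)/Q) = (Z/nZ)* is the class of p, so its order is ord_19(7), the smallest k >= 1 with 7^k = 1 mod 19.
n = 19 = 19, phi(19) = 18; the order divides phi(n).
Divisors of 18: 1, 2, 3, 6, 9, 18
Repeated squaring mod 19: 7^1 = 7, 7^2 = 11, 7^4 = 7, 7^8 = 11, 7^16 = 7
Test divisors in increasing order:
  k=1: 7^1 = 7 mod 19
  k=2: 7^2 = 11 mod 19
  k=3: 7^3 = 11 * 7 = 1 mod 19  <- first divisor giving 1
Order = 3

3


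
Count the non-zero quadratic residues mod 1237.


For prime p, the number of non-zero quadratic residues is (p-1)/2.
= (1237-1)/2
= 618

618


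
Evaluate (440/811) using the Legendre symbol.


p = 811 is prime, so compute (440/811) with the reciprocity algorithm (Jacobi-symbol steps: pull out 2s via (2/n), flip via reciprocity, reduce):
  pull out 2: (2/811) = -1  (since 811 mod 8 = 3)
  pull out 2: (2/811) = -1  (since 811 mod 8 = 3)
  pull out 2: (2/811) = -1  (since 811 mod 8 = 3)
  reciprocity: (55/811) -> -(811/55)
  reduce: (41/55)
  reciprocity: (41/55) -> +(55/41)
  reduce: (14/41)
  pull out 2: (2/41) = +1  (since 41 mod 8 = 1)
  reciprocity: (7/41) -> +(41/7)
  reduce: (6/7)
  pull out 2: (2/7) = +1  (since 7 mod 8 = 7)
  reciprocity: (3/7) -> -(7/3)
  reduce: (1/3)
  (1/3) = 1
Product of signs = -1
(440/811) = -1

-1


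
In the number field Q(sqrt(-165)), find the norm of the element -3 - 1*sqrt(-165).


N(a + b*sqrt(d)) = a^2 - d*b^2
= (-3)^2 - (-165)*(-1)^2
= 9 + 165
= 174

174


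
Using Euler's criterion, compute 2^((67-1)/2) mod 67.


p = 67 is prime and the exponent is (p-1)/2 = 33, so by Euler's criterion 2^33 = (2/67) = +1 or -1 mod 67.
Compute by square-and-multiply:
  33 = 32 + 1 (binary 100001)
  Repeated squaring mod 67: 2^1 = 2, 2^2 = 4, 2^4 = 16, 2^8 = 55, 2^16 = 10, 2^32 = 33
  2^33 = 2^32 * 2^1 = 33 * 2 mod 67
    33 * 2 = 66 = 66 mod 67
  2^33 = 66 mod 67
Result 66 = p - 1 = -1 mod 67: 2 is a quadratic non-residue mod 67. As a residue in [0, p-1] the value is 66.
2^33 mod 67 = 66

66


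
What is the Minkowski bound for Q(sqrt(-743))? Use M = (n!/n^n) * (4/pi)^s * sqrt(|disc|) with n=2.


d = -743, d mod 4 = 1, so disc(K) = d = -743; |disc(K)| = 743
Imaginary quadratic field, so n = 2, s = r2 = 1, r1 = 0
M = (n!/n^n) * (4/pi)^s * sqrt(|disc(K)|) = (2!/2^2) * (4/pi)^1 * sqrt(743)
= 0.5 * 1.273240 * 27.258026
= 17.3530

17.3530


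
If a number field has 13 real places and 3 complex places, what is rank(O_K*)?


By Dirichlet's unit theorem:
rank = r1 + r2 - 1
= 13 + 3 - 1
= 15

15


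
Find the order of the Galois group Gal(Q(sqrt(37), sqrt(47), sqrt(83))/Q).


The 3 square roots of distinct primes are multiplicatively independent over Q,
so [K:Q] = 2^3 and Gal(K/Q) is isomorphic to (Z/2Z)^3.
|Gal| = 2^3 = 8

8


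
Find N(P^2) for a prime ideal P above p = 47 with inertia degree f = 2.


N(P^a) = p^(a*f)
= 47^(2*2)
= 47^4
= 4879681

4879681


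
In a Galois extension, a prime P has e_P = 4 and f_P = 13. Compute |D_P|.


|D_P| = e * f
= 4 * 13
= 52

52


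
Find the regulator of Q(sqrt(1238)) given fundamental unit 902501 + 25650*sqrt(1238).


epsilon = 902501 + 25650*sqrt(1238)
= 1.8050e+06
R = ln(1.8050e+06)
= 14.4061

14.4061


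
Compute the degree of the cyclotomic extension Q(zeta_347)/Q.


The degree equals Euler's totient phi(347).
347 = 347
phi(347) = 346

346


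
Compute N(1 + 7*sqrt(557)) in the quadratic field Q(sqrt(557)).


N(a + b*sqrt(d)) = a^2 - d*b^2
= (1)^2 - (557)*(7)^2
= 1 - 27293
= -27292

-27292


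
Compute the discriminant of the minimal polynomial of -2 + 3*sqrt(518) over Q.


The element -2 + 3*sqrt(518) has minimal polynomial:
x^2 + 4*x - 4658
Discriminant = (4)^2 - 4*(-4658)
= 16 + 18632
= 18648

18648


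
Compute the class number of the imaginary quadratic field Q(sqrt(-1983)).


K = Q(sqrt(-1983)). d mod 4 = 1, so D = disc(K) = d = -1983
h(K) equals the number of primitive reduced positive-definite forms (a, b, c) = a*x^2 + b*x*y + c*y^2 with b^2 - 4ac = D,
where reduced means |b| <= a <= c, with b >= 0 whenever |b| = a or a = c, and primitive means gcd(a, b, c) = 1.
Reduced forces 3a^2 <= |D| = 1983, so 1 <= a <= 25; b must have the parity of D, and c = (b^2 - D)/(4a) must be an integer >= a.
Enumerate a = 1..25, b in [-a, a]:
  a=1: (1, 1, 496)  [1]
  a=2: (2, -1, 248), (2, 1, 248)  [2]
  a=3: (3, 3, 166)  [1]
  a=4: (4, -1, 124), (4, 1, 124)  [2]
  a=5: none
  a=6: (6, -3, 83), (6, 3, 83)  [2]
  a=7: none
  a=8: (8, -1, 62), (8, 1, 62)  [2]
  a=9..11: none
  a=12: (12, -9, 43), (12, 9, 43)  [2]
  a=13..15: none
  a=16: (16, -1, 31), (16, 1, 31)  [2]
  a=17..22: none
  a=23: (23, -15, 24), (23, 15, 24)  [2]
  a=24..25: none
Total reduced forms: 1 + 2 + 1 + 2 + 2 + 2 + 2 + 2 + 2 = 16
h = 16

16


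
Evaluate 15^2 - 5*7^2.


x^2 - d*y^2
= 15^2 - 5*7^2
= 225 - 245
= -20

-20


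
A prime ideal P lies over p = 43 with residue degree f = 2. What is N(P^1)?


N(P^a) = p^(a*f)
= 43^(1*2)
= 43^2
= 1849

1849


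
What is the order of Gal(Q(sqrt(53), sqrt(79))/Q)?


The 2 square roots of distinct primes are multiplicatively independent over Q,
so [K:Q] = 2^2 and Gal(K/Q) is isomorphic to (Z/2Z)^2.
|Gal| = 2^2 = 4

4


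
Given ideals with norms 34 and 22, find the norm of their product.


N(IJ) = N(I) * N(J)
= 34 * 22
= 748

748


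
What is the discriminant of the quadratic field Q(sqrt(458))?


For K = Q(sqrt(d)) with d squarefree: disc(K) = d if d = 1 mod 4, and disc(K) = 4d if d = 2 or 3 mod 4.
Here d = 458, and d mod 4 = 2.
d = 2 mod 4, not 1 (O_K = Z[sqrt(d)]), so disc(K) = 4d = 4 * (458) = 1832

1832


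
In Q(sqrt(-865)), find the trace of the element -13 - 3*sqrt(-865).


Tr(a + b*sqrt(d)) = (a + b*sqrt(d)) + (a - b*sqrt(d)) = 2a
= 2 * (-13)
= -26

-26


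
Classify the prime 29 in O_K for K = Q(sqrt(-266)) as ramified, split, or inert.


K = Q(sqrt(-266)). Since d mod 4 = 2, disc(K) = -1064.
Check p | disc: -1064 mod 29 = 9.
p does not divide disc. Compute Legendre symbol (d/p):
24^((29-1)/2) mod 29 = 1
(d/p) = 1, so p splits: (p) = P*P' with e=1, f=1, g=2.
Therefore p is split.

split


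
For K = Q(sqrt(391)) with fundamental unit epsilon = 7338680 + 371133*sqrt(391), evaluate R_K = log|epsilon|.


epsilon = 7338680 + 371133*sqrt(391)
= 1.4677e+07
R = ln(1.4677e+07)
= 16.5018

16.5018


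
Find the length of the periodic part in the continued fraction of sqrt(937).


Run the CF algorithm for sqrt(937).
a_0 = floor(sqrt(937)) = 30; set m_0=0, q_0=1.
Recurrence: m' = q*a - m,  q' = (d - m'^2)/q,  a' = floor((a_0 + m')/q').
  step 1: m=30, q=37, a=1
  step 2: m=7, q=24, a=1
  step 3: m=17, q=27, a=1
  step 4: m=10, q=31, a=1
  step 5: m=21, q=16, a=3
  step 6: m=27, q=13, a=4
  step 7: m=25, q=24, a=2
  step 8: m=23, q=17, a=3
  step 9: m=28, q=9, a=6
  step 10: m=26, q=29, a=1
  step 11: m=3, q=32, a=1
  step 12: m=29, q=3, a=19
  step 13: m=28, q=51, a=1
  step 14: m=23, q=8, a=6
  step 15: m=25, q=39, a=1
  step 16: m=14, q=19, a=2
  step 17: m=24, q=19, a=2
  step 18: m=14, q=39, a=1
  step 19: m=25, q=8, a=6
  step 20: m=23, q=51, a=1
  step 21: m=28, q=3, a=19
  step 22: m=29, q=32, a=1
  step 23: m=3, q=29, a=1
  step 24: m=26, q=9, a=6
  step 25: m=28, q=17, a=3
  step 26: m=23, q=24, a=2
  step 27: m=25, q=13, a=4
  step 28: m=27, q=16, a=3
  step 29: m=21, q=31, a=1
  step 30: m=10, q=27, a=1
  step 31: m=17, q=24, a=1
  step 32: m=7, q=37, a=1
  step 33: m=30, q=1, a=60
a_33 = 2*a_0 = 60, so the period closes here.
sqrt(937) = [30; 1, 1, 1, 1, 3, 4, 2, 3, 6, 1, 1, 19, 1, 6, 1, 2, 2, 1, 6, 1, 19, 1, 1, 6, 3, 2, 4, 3, 1, 1, 1, 1, 60]
Period length = 33

33


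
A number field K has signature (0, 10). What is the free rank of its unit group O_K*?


By Dirichlet's unit theorem:
rank = r1 + r2 - 1
= 0 + 10 - 1
= 9

9


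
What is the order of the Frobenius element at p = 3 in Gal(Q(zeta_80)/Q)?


The Frobenius at p in Gal(Q(zeta_n)/Q) = (Z/nZ)* is the class of p, so its order is ord_80(3), the smallest k >= 1 with 3^k = 1 mod 80.
n = 80 = 2^4 * 5, phi(80) = 32; the order divides phi(n).
Divisors of 32: 1, 2, 4, 8, 16, 32
Repeated squaring mod 80: 3^1 = 3, 3^2 = 9, 3^4 = 1, 3^8 = 1, 3^16 = 1, 3^32 = 1
Test divisors in increasing order:
  k=1: 3^1 = 3 mod 80
  k=2: 3^2 = 9 mod 80
  k=4: 3^4 = 1 mod 80  <- first divisor giving 1
Order = 4

4


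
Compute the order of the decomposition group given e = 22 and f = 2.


|D_P| = e * f
= 22 * 2
= 44

44


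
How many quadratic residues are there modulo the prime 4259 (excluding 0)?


For prime p, the number of non-zero quadratic residues is (p-1)/2.
= (4259-1)/2
= 2129

2129


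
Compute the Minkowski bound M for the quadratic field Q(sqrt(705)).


d = 705, d mod 4 = 1, so disc(K) = d = 705; |disc(K)| = 705
Real quadratic field, so n = 2, s = r2 = 0, r1 = 2
M = (n!/n^n) * (4/pi)^s * sqrt(|disc(K)|) = (2!/2^2) * (4/pi)^0 * sqrt(705)
= 0.5 * 1.000000 * 26.551836
= 13.2759

13.2759


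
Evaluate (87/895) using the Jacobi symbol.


Compute (87/895) via quadratic reciprocity:
  reciprocity: (87/895) -> -(895/87)
  reduce: (25/87)
  reciprocity: (25/87) -> +(87/25)
  reduce: (12/25)
  pull out 2: (2/25) = +1  (since 25 mod 8 = 1)
  pull out 2: (2/25) = +1  (since 25 mod 8 = 1)
  reciprocity: (3/25) -> +(25/3)
  reduce: (1/3)
  (1/3) = 1
Product of signs = -1

-1


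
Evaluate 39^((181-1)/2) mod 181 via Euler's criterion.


p = 181 is prime and the exponent is (p-1)/2 = 90, so by Euler's criterion 39^90 = (39/181) = +1 or -1 mod 181.
Compute by square-and-multiply:
  90 = 64 + 16 + 8 + 2 (binary 1011010)
  Repeated squaring mod 181: 39^1 = 39, 39^2 = 73, 39^4 = 80, 39^8 = 65, 39^16 = 62, 39^32 = 43, 39^64 = 39
  39^90 = 39^64 * 39^16 * 39^8 * 39^2 = 39 * 62 * 65 * 73 mod 181
    39 * 62 = 2418 = 65 mod 181
    65 * 65 = 4225 = 62 mod 181
    62 * 73 = 4526 = 1 mod 181
  39^90 = 1 mod 181
Result 1: 39 is a quadratic residue mod 181.
39^90 mod 181 = 1

1


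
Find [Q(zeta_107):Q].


The degree equals Euler's totient phi(107).
107 = 107
phi(107) = 106

106


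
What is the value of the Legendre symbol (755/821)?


p = 821 is prime, so compute (755/821) with the reciprocity algorithm (Jacobi-symbol steps: pull out 2s via (2/n), flip via reciprocity, reduce):
  reciprocity: (755/821) -> +(821/755)
  reduce: (66/755)
  pull out 2: (2/755) = -1  (since 755 mod 8 = 3)
  reciprocity: (33/755) -> +(755/33)
  reduce: (29/33)
  reciprocity: (29/33) -> +(33/29)
  reduce: (4/29)
  pull out 2: (2/29) = -1  (since 29 mod 8 = 5)
  pull out 2: (2/29) = -1  (since 29 mod 8 = 5)
  (1/29) = 1
Product of signs = -1
(755/821) = -1

-1


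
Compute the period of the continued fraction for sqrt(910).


Run the CF algorithm for sqrt(910).
a_0 = floor(sqrt(910)) = 30; set m_0=0, q_0=1.
Recurrence: m' = q*a - m,  q' = (d - m'^2)/q,  a' = floor((a_0 + m')/q').
  step 1: m=30, q=10, a=6
  step 2: m=30, q=1, a=60
a_2 = 2*a_0 = 60, so the period closes here.
sqrt(910) = [30; 6, 60]
Period length = 2

2


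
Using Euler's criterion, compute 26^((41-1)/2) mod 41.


p = 41 is prime and the exponent is (p-1)/2 = 20, so by Euler's criterion 26^20 = (26/41) = +1 or -1 mod 41.
Compute by square-and-multiply:
  20 = 16 + 4 (binary 10100)
  Repeated squaring mod 41: 26^1 = 26, 26^2 = 20, 26^4 = 31, 26^8 = 18, 26^16 = 37
  26^20 = 26^16 * 26^4 = 37 * 31 mod 41
    37 * 31 = 1147 = 40 mod 41
  26^20 = 40 mod 41
Result 40 = p - 1 = -1 mod 41: 26 is a quadratic non-residue mod 41. As a residue in [0, p-1] the value is 40.
26^20 mod 41 = 40

40


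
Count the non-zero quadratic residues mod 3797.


For prime p, the number of non-zero quadratic residues is (p-1)/2.
= (3797-1)/2
= 1898

1898


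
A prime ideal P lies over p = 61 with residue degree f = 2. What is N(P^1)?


N(P^a) = p^(a*f)
= 61^(1*2)
= 61^2
= 3721

3721


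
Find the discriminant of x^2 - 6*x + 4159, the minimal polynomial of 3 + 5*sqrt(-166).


The element 3 + 5*sqrt(-166) has minimal polynomial:
x^2 - 6*x + 4159
Discriminant = (-6)^2 - 4*(4159)
= 36 - 16636
= -16600

-16600


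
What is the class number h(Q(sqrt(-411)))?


K = Q(sqrt(-411)). d mod 4 = 1, so D = disc(K) = d = -411
h(K) equals the number of primitive reduced positive-definite forms (a, b, c) = a*x^2 + b*x*y + c*y^2 with b^2 - 4ac = D,
where reduced means |b| <= a <= c, with b >= 0 whenever |b| = a or a = c, and primitive means gcd(a, b, c) = 1.
Reduced forces 3a^2 <= |D| = 411, so 1 <= a <= 11; b must have the parity of D, and c = (b^2 - D)/(4a) must be an integer >= a.
Enumerate a = 1..11, b in [-a, a]:
  a=1: (1, 1, 103)  [1]
  a=2: none
  a=3: (3, 3, 35)  [1]
  a=4: none
  a=5: (5, -3, 21), (5, 3, 21)  [2]
  a=6: none
  a=7: (7, -3, 15), (7, 3, 15)  [2]
  a=8..11: none
Total reduced forms: 1 + 1 + 2 + 2 = 6
h = 6

6


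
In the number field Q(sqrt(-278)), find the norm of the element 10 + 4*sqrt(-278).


N(a + b*sqrt(d)) = a^2 - d*b^2
= (10)^2 - (-278)*(4)^2
= 100 + 4448
= 4548

4548


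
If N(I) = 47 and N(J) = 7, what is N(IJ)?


N(IJ) = N(I) * N(J)
= 47 * 7
= 329

329


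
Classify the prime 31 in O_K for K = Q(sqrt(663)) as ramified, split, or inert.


K = Q(sqrt(663)). Since d mod 4 = 3, disc(K) = 2652.
Check p | disc: 2652 mod 31 = 17.
p does not divide disc. Compute Legendre symbol (d/p):
12^((31-1)/2) mod 31 = -1
(d/p) = -1, so p is inert: (p) stays prime with e=1, f=2, g=1.
Therefore p is inert.

inert


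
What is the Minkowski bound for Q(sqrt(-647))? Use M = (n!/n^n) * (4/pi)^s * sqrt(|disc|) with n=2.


d = -647, d mod 4 = 1, so disc(K) = d = -647; |disc(K)| = 647
Imaginary quadratic field, so n = 2, s = r2 = 1, r1 = 0
M = (n!/n^n) * (4/pi)^s * sqrt(|disc(K)|) = (2!/2^2) * (4/pi)^1 * sqrt(647)
= 0.5 * 1.273240 * 25.436195
= 16.1932

16.1932


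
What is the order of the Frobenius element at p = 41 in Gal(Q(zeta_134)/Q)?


The Frobenius at p in Gal(Q(zeta_n)/Q) = (Z/nZ)* is the class of p, so its order is ord_134(41), the smallest k >= 1 with 41^k = 1 mod 134.
n = 134 = 2 * 67, phi(134) = 66; the order divides phi(n).
Divisors of 66: 1, 2, 3, 6, 11, 22, 33, 66
Repeated squaring mod 134: 41^1 = 41, 41^2 = 73, 41^4 = 103, 41^8 = 23, 41^16 = 127, 41^32 = 49, 41^64 = 123
Test divisors in increasing order:
  k=1: 41^1 = 41 mod 134
  k=2: 41^2 = 73 mod 134
  k=3: 41^3 = 73 * 41 = 45 mod 134
  k=6: 41^6 = 103 * 73 = 15 mod 134
  k=11: 41^11 = 23 * 73 * 41 = 97 mod 134
  k=22: 41^22 = 127 * 103 * 73 = 29 mod 134
  k=33: 41^33 = 49 * 41 = 133 mod 134
  k=66: 41^66 = 123 * 73 = 1 mod 134  <- first divisor giving 1
Order = 66

66


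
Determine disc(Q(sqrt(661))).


For K = Q(sqrt(d)) with d squarefree: disc(K) = d if d = 1 mod 4, and disc(K) = 4d if d = 2 or 3 mod 4.
Here d = 661, and d mod 4 = 1.
d = 1 mod 4 (O_K = Z[(1+sqrt(d))/2]), so disc(K) = d = 661

661


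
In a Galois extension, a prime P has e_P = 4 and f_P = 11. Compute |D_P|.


|D_P| = e * f
= 4 * 11
= 44

44


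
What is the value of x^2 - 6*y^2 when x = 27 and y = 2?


x^2 - d*y^2
= 27^2 - 6*2^2
= 729 - 24
= 705

705


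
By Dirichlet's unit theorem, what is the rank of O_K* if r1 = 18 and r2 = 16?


By Dirichlet's unit theorem:
rank = r1 + r2 - 1
= 18 + 16 - 1
= 33

33


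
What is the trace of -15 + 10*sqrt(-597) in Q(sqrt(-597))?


Tr(a + b*sqrt(d)) = (a + b*sqrt(d)) + (a - b*sqrt(d)) = 2a
= 2 * (-15)
= -30

-30


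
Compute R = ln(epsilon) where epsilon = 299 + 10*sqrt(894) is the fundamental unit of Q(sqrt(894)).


epsilon = 299 + 10*sqrt(894)
= 597.9983
R = ln(597.9983)
= 6.3936

6.3936


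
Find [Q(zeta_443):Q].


The degree equals Euler's totient phi(443).
443 = 443
phi(443) = 442

442


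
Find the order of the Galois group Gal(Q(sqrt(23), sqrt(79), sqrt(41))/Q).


The 3 square roots of distinct primes are multiplicatively independent over Q,
so [K:Q] = 2^3 and Gal(K/Q) is isomorphic to (Z/2Z)^3.
|Gal| = 2^3 = 8

8


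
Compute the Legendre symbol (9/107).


p = 107 is prime, so compute (9/107) with the reciprocity algorithm (Jacobi-symbol steps: pull out 2s via (2/n), flip via reciprocity, reduce):
  reciprocity: (9/107) -> +(107/9)
  reduce: (8/9)
  pull out 2: (2/9) = +1  (since 9 mod 8 = 1)
  pull out 2: (2/9) = +1  (since 9 mod 8 = 1)
  pull out 2: (2/9) = +1  (since 9 mod 8 = 1)
  (1/9) = 1
Product of signs = 1
(9/107) = 1

1


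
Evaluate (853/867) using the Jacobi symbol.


Compute (853/867) via quadratic reciprocity:
  reciprocity: (853/867) -> +(867/853)
  reduce: (14/853)
  pull out 2: (2/853) = -1  (since 853 mod 8 = 5)
  reciprocity: (7/853) -> +(853/7)
  reduce: (6/7)
  pull out 2: (2/7) = +1  (since 7 mod 8 = 7)
  reciprocity: (3/7) -> -(7/3)
  reduce: (1/3)
  (1/3) = 1
Product of signs = 1

1


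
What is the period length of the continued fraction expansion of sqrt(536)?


Run the CF algorithm for sqrt(536).
a_0 = floor(sqrt(536)) = 23; set m_0=0, q_0=1.
Recurrence: m' = q*a - m,  q' = (d - m'^2)/q,  a' = floor((a_0 + m')/q').
  step 1: m=23, q=7, a=6
  step 2: m=19, q=25, a=1
  step 3: m=6, q=20, a=1
  step 4: m=14, q=17, a=2
  step 5: m=20, q=8, a=5
  step 6: m=20, q=17, a=2
  step 7: m=14, q=20, a=1
  step 8: m=6, q=25, a=1
  step 9: m=19, q=7, a=6
  step 10: m=23, q=1, a=46
a_10 = 2*a_0 = 46, so the period closes here.
sqrt(536) = [23; 6, 1, 1, 2, 5, 2, 1, 1, 6, 46]
Period length = 10

10


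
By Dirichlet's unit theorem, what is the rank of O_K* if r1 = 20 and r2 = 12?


By Dirichlet's unit theorem:
rank = r1 + r2 - 1
= 20 + 12 - 1
= 31

31


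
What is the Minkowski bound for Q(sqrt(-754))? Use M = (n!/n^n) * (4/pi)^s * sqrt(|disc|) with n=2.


d = -754, d mod 4 = 2, so disc(K) = 4d = -3016; |disc(K)| = 3016
Imaginary quadratic field, so n = 2, s = r2 = 1, r1 = 0
M = (n!/n^n) * (4/pi)^s * sqrt(|disc(K)|) = (2!/2^2) * (4/pi)^1 * sqrt(3016)
= 0.5 * 1.273240 * 54.918121
= 34.9620

34.9620


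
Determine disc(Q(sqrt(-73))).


For K = Q(sqrt(d)) with d squarefree: disc(K) = d if d = 1 mod 4, and disc(K) = 4d if d = 2 or 3 mod 4.
Here d = -73, and d mod 4 = 3.
d = 3 mod 4, not 1 (O_K = Z[sqrt(d)]), so disc(K) = 4d = 4 * (-73) = -292

-292


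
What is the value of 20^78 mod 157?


p = 157 is prime and the exponent is (p-1)/2 = 78, so by Euler's criterion 20^78 = (20/157) = +1 or -1 mod 157.
Compute by square-and-multiply:
  78 = 64 + 8 + 4 + 2 (binary 1001110)
  Repeated squaring mod 157: 20^1 = 20, 20^2 = 86, 20^4 = 17, 20^8 = 132, 20^16 = 154, 20^32 = 9, 20^64 = 81
  20^78 = 20^64 * 20^8 * 20^4 * 20^2 = 81 * 132 * 17 * 86 mod 157
    81 * 132 = 10692 = 16 mod 157
    16 * 17 = 272 = 115 mod 157
    115 * 86 = 9890 = 156 mod 157
  20^78 = 156 mod 157
Result 156 = p - 1 = -1 mod 157: 20 is a quadratic non-residue mod 157. As a residue in [0, p-1] the value is 156.
20^78 mod 157 = 156

156


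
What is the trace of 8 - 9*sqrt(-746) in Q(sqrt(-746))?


Tr(a + b*sqrt(d)) = (a + b*sqrt(d)) + (a - b*sqrt(d)) = 2a
= 2 * (8)
= 16

16


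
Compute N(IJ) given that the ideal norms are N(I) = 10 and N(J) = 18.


N(IJ) = N(I) * N(J)
= 10 * 18
= 180

180


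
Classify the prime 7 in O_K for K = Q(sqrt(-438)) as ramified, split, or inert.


K = Q(sqrt(-438)). Since d mod 4 = 2, disc(K) = -1752.
Check p | disc: -1752 mod 7 = 5.
p does not divide disc. Compute Legendre symbol (d/p):
3^((7-1)/2) mod 7 = -1
(d/p) = -1, so p is inert: (p) stays prime with e=1, f=2, g=1.
Therefore p is inert.

inert


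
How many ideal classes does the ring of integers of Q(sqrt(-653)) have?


K = Q(sqrt(-653)). d mod 4 = 3, so D = disc(K) = 4d = -2612
h(K) equals the number of primitive reduced positive-definite forms (a, b, c) = a*x^2 + b*x*y + c*y^2 with b^2 - 4ac = D,
where reduced means |b| <= a <= c, with b >= 0 whenever |b| = a or a = c, and primitive means gcd(a, b, c) = 1.
Reduced forces 3a^2 <= |D| = 2612, so 1 <= a <= 29; b must have the parity of D, and c = (b^2 - D)/(4a) must be an integer >= a.
Enumerate a = 1..29, b in [-a, a]:
  a=1: (1, 0, 653)  [1]
  a=2: (2, 2, 327)  [1]
  a=3: (3, -2, 218), (3, 2, 218)  [2]
  a=4..5: none
  a=6: (6, -2, 109), (6, 2, 109)  [2]
  a=7..8: none
  a=9: (9, -4, 73), (9, 4, 73)  [2]
  a=10..12: none
  a=13: (13, -12, 53), (13, 12, 53)  [2]
  a=14..17: none
  a=18: (18, -14, 39), (18, 14, 39)  [2]
  a=19..25: none
  a=26: (26, -14, 27), (26, 14, 27)  [2]
  a=27..29: none
Total reduced forms: 1 + 1 + 2 + 2 + 2 + 2 + 2 + 2 = 14
h = 14

14


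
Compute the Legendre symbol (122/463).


p = 463 is prime, so compute (122/463) with the reciprocity algorithm (Jacobi-symbol steps: pull out 2s via (2/n), flip via reciprocity, reduce):
  pull out 2: (2/463) = +1  (since 463 mod 8 = 7)
  reciprocity: (61/463) -> +(463/61)
  reduce: (36/61)
  pull out 2: (2/61) = -1  (since 61 mod 8 = 5)
  pull out 2: (2/61) = -1  (since 61 mod 8 = 5)
  reciprocity: (9/61) -> +(61/9)
  reduce: (7/9)
  reciprocity: (7/9) -> +(9/7)
  reduce: (2/7)
  pull out 2: (2/7) = +1  (since 7 mod 8 = 7)
  (1/7) = 1
Product of signs = 1
(122/463) = 1

1


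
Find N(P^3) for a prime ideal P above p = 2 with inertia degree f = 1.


N(P^a) = p^(a*f)
= 2^(3*1)
= 2^3
= 8

8


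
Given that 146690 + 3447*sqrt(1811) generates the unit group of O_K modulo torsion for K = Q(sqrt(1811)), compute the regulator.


epsilon = 146690 + 3447*sqrt(1811)
= 293380.0000
R = ln(293380.0000)
= 12.5892

12.5892


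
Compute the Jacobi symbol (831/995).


Compute (831/995) via quadratic reciprocity:
  reciprocity: (831/995) -> -(995/831)
  reduce: (164/831)
  pull out 2: (2/831) = +1  (since 831 mod 8 = 7)
  pull out 2: (2/831) = +1  (since 831 mod 8 = 7)
  reciprocity: (41/831) -> +(831/41)
  reduce: (11/41)
  reciprocity: (11/41) -> +(41/11)
  reduce: (8/11)
  pull out 2: (2/11) = -1  (since 11 mod 8 = 3)
  pull out 2: (2/11) = -1  (since 11 mod 8 = 3)
  pull out 2: (2/11) = -1  (since 11 mod 8 = 3)
  (1/11) = 1
Product of signs = 1

1


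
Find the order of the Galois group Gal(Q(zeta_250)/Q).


|Gal(Q(zeta_250)/Q)| = phi(250)
= 100

100


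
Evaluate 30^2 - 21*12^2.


x^2 - d*y^2
= 30^2 - 21*12^2
= 900 - 3024
= -2124

-2124


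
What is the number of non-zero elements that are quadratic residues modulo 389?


For prime p, the number of non-zero quadratic residues is (p-1)/2.
= (389-1)/2
= 194

194


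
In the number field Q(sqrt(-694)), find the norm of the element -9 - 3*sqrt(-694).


N(a + b*sqrt(d)) = a^2 - d*b^2
= (-9)^2 - (-694)*(-3)^2
= 81 + 6246
= 6327

6327


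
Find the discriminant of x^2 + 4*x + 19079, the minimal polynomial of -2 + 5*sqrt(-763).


The element -2 + 5*sqrt(-763) has minimal polynomial:
x^2 + 4*x + 19079
Discriminant = (4)^2 - 4*(19079)
= 16 - 76316
= -76300

-76300


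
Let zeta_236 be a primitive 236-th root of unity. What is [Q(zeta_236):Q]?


The degree equals Euler's totient phi(236).
236 = 2^2 * 59
phi(236) = 116

116


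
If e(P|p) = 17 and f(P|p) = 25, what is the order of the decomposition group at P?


|D_P| = e * f
= 17 * 25
= 425

425


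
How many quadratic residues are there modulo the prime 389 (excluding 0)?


For prime p, the number of non-zero quadratic residues is (p-1)/2.
= (389-1)/2
= 194

194


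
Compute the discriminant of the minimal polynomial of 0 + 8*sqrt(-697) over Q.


The element 0 + 8*sqrt(-697) has minimal polynomial:
x^2 + 0*x + 44608
Discriminant = (0)^2 - 4*(44608)
= 0 - 178432
= -178432

-178432


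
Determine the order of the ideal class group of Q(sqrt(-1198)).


K = Q(sqrt(-1198)). d mod 4 = 2, so D = disc(K) = 4d = -4792
h(K) equals the number of primitive reduced positive-definite forms (a, b, c) = a*x^2 + b*x*y + c*y^2 with b^2 - 4ac = D,
where reduced means |b| <= a <= c, with b >= 0 whenever |b| = a or a = c, and primitive means gcd(a, b, c) = 1.
Reduced forces 3a^2 <= |D| = 4792, so 1 <= a <= 39; b must have the parity of D, and c = (b^2 - D)/(4a) must be an integer >= a.
Enumerate a = 1..39, b in [-a, a]:
  a=1: (1, 0, 1198)  [1]
  a=2: (2, 0, 599)  [1]
  a=3..10: none
  a=11: (11, -2, 109), (11, 2, 109)  [2]
  a=12..16: none
  a=17: (17, -6, 71), (17, 6, 71)  [2]
  a=18..21: none
  a=22: (22, -20, 59), (22, 20, 59)  [2]
  a=23..28: none
  a=29: (29, -14, 43), (29, 14, 43)  [2]
  a=30..33: none
  a=34: (34, -28, 41), (34, 28, 41)  [2]
  a=35..39: none
Total reduced forms: 1 + 1 + 2 + 2 + 2 + 2 + 2 = 12
h = 12

12


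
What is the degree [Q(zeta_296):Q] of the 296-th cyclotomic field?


The degree equals Euler's totient phi(296).
296 = 2^3 * 37
phi(296) = 144

144


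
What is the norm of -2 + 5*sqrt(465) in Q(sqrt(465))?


N(a + b*sqrt(d)) = a^2 - d*b^2
= (-2)^2 - (465)*(5)^2
= 4 - 11625
= -11621

-11621


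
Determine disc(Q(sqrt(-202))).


For K = Q(sqrt(d)) with d squarefree: disc(K) = d if d = 1 mod 4, and disc(K) = 4d if d = 2 or 3 mod 4.
Here d = -202, and d mod 4 = 2.
d = 2 mod 4, not 1 (O_K = Z[sqrt(d)]), so disc(K) = 4d = 4 * (-202) = -808

-808


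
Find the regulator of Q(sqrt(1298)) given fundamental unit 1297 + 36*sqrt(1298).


epsilon = 1297 + 36*sqrt(1298)
= 2593.9996
R = ln(2593.9996)
= 7.8610

7.8610


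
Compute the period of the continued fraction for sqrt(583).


Run the CF algorithm for sqrt(583).
a_0 = floor(sqrt(583)) = 24; set m_0=0, q_0=1.
Recurrence: m' = q*a - m,  q' = (d - m'^2)/q,  a' = floor((a_0 + m')/q').
  step 1: m=24, q=7, a=6
  step 2: m=18, q=37, a=1
  step 3: m=19, q=6, a=7
  step 4: m=23, q=9, a=5
  step 5: m=22, q=11, a=4
  step 6: m=22, q=9, a=5
  step 7: m=23, q=6, a=7
  step 8: m=19, q=37, a=1
  step 9: m=18, q=7, a=6
  step 10: m=24, q=1, a=48
a_10 = 2*a_0 = 48, so the period closes here.
sqrt(583) = [24; 6, 1, 7, 5, 4, 5, 7, 1, 6, 48]
Period length = 10

10


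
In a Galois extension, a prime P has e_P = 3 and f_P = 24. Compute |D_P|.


|D_P| = e * f
= 3 * 24
= 72

72


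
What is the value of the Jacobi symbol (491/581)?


Compute (491/581) via quadratic reciprocity:
  reciprocity: (491/581) -> +(581/491)
  reduce: (90/491)
  pull out 2: (2/491) = -1  (since 491 mod 8 = 3)
  reciprocity: (45/491) -> +(491/45)
  reduce: (41/45)
  reciprocity: (41/45) -> +(45/41)
  reduce: (4/41)
  pull out 2: (2/41) = +1  (since 41 mod 8 = 1)
  pull out 2: (2/41) = +1  (since 41 mod 8 = 1)
  (1/41) = 1
Product of signs = -1

-1


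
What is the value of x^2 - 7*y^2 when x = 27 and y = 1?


x^2 - d*y^2
= 27^2 - 7*1^2
= 729 - 7
= 722

722


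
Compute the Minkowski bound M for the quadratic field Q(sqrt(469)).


d = 469, d mod 4 = 1, so disc(K) = d = 469; |disc(K)| = 469
Real quadratic field, so n = 2, s = r2 = 0, r1 = 2
M = (n!/n^n) * (4/pi)^s * sqrt(|disc(K)|) = (2!/2^2) * (4/pi)^0 * sqrt(469)
= 0.5 * 1.000000 * 21.656408
= 10.8282

10.8282


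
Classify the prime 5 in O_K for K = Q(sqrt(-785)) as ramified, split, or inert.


K = Q(sqrt(-785)). Since d mod 4 = 3, disc(K) = -3140.
Check p | disc: -3140 mod 5 = 0.
p divides disc, so p ramifies: (p) = P^2 with e=2, f=1, g=1.
Therefore p is ramified.

ramified


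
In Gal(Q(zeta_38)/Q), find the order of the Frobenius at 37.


The Frobenius at p in Gal(Q(zeta_n)/Q) = (Z/nZ)* is the class of p, so its order is ord_38(37), the smallest k >= 1 with 37^k = 1 mod 38.
n = 38 = 2 * 19, phi(38) = 18; the order divides phi(n).
Divisors of 18: 1, 2, 3, 6, 9, 18
Repeated squaring mod 38: 37^1 = 37, 37^2 = 1, 37^4 = 1, 37^8 = 1, 37^16 = 1
Test divisors in increasing order:
  k=1: 37^1 = 37 mod 38
  k=2: 37^2 = 1 mod 38  <- first divisor giving 1
Order = 2

2


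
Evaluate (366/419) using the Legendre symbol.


p = 419 is prime, so compute (366/419) with the reciprocity algorithm (Jacobi-symbol steps: pull out 2s via (2/n), flip via reciprocity, reduce):
  pull out 2: (2/419) = -1  (since 419 mod 8 = 3)
  reciprocity: (183/419) -> -(419/183)
  reduce: (53/183)
  reciprocity: (53/183) -> +(183/53)
  reduce: (24/53)
  pull out 2: (2/53) = -1  (since 53 mod 8 = 5)
  pull out 2: (2/53) = -1  (since 53 mod 8 = 5)
  pull out 2: (2/53) = -1  (since 53 mod 8 = 5)
  reciprocity: (3/53) -> +(53/3)
  reduce: (2/3)
  pull out 2: (2/3) = -1  (since 3 mod 8 = 3)
  (1/3) = 1
Product of signs = 1
(366/419) = 1

1


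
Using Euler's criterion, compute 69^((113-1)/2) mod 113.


p = 113 is prime and the exponent is (p-1)/2 = 56, so by Euler's criterion 69^56 = (69/113) = +1 or -1 mod 113.
Compute by square-and-multiply:
  56 = 32 + 16 + 8 (binary 111000)
  Repeated squaring mod 113: 69^1 = 69, 69^2 = 15, 69^4 = 112, 69^8 = 1, 69^16 = 1, 69^32 = 1
  69^56 = 69^32 * 69^16 * 69^8 = 1 * 1 * 1 mod 113
    1 * 1 = 1 = 1 mod 113
    1 * 1 = 1 = 1 mod 113
  69^56 = 1 mod 113
Result 1: 69 is a quadratic residue mod 113.
69^56 mod 113 = 1

1


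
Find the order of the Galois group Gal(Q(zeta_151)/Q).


|Gal(Q(zeta_151)/Q)| = phi(151)
= 150

150


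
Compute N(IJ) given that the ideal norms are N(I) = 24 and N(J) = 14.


N(IJ) = N(I) * N(J)
= 24 * 14
= 336

336


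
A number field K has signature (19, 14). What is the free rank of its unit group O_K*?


By Dirichlet's unit theorem:
rank = r1 + r2 - 1
= 19 + 14 - 1
= 32

32


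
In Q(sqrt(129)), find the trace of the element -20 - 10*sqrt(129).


Tr(a + b*sqrt(d)) = (a + b*sqrt(d)) + (a - b*sqrt(d)) = 2a
= 2 * (-20)
= -40

-40


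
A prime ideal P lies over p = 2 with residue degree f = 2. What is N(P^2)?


N(P^a) = p^(a*f)
= 2^(2*2)
= 2^4
= 16

16


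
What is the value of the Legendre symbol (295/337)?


p = 337 is prime, so compute (295/337) with the reciprocity algorithm (Jacobi-symbol steps: pull out 2s via (2/n), flip via reciprocity, reduce):
  reciprocity: (295/337) -> +(337/295)
  reduce: (42/295)
  pull out 2: (2/295) = +1  (since 295 mod 8 = 7)
  reciprocity: (21/295) -> +(295/21)
  reduce: (1/21)
  (1/21) = 1
Product of signs = 1
(295/337) = 1

1


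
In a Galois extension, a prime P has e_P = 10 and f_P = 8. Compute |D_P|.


|D_P| = e * f
= 10 * 8
= 80

80


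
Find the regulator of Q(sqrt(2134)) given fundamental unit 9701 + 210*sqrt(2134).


epsilon = 9701 + 210*sqrt(2134)
= 19401.9999
R = ln(19401.9999)
= 9.8731

9.8731


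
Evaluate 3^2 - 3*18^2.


x^2 - d*y^2
= 3^2 - 3*18^2
= 9 - 972
= -963

-963
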